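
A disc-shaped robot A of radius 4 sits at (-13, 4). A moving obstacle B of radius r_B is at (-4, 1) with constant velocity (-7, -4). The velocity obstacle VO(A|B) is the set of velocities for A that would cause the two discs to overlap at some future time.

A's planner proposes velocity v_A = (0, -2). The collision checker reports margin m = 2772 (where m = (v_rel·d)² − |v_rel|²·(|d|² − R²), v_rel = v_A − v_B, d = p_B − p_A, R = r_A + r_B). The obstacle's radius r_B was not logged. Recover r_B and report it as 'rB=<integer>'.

m = 2772
d = (9, -3);  v_rel = (7, 2),  |v_rel|² = 53
v_rel×d = (7)·(-3) − (2)·(9) = -39
since m = R²·53 − (-39)²:  R² = (1521 + 2772) / 53 = 81
R = √81 = 9  ⇒  r_B = 9 − 4 = 5

rB=5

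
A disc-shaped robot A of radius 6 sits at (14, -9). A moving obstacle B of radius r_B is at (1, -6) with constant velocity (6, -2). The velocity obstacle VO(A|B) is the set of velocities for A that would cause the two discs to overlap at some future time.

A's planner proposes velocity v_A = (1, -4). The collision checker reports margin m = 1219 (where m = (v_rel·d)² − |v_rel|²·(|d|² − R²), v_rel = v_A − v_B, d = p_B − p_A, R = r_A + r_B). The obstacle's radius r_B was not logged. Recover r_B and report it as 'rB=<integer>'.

m = 1219
d = (-13, 3);  v_rel = (-5, -2),  |v_rel|² = 29
v_rel×d = (-5)·(3) − (-2)·(-13) = -41
since m = R²·29 − (-41)²:  R² = (1681 + 1219) / 29 = 100
R = √100 = 10  ⇒  r_B = 10 − 6 = 4

rB=4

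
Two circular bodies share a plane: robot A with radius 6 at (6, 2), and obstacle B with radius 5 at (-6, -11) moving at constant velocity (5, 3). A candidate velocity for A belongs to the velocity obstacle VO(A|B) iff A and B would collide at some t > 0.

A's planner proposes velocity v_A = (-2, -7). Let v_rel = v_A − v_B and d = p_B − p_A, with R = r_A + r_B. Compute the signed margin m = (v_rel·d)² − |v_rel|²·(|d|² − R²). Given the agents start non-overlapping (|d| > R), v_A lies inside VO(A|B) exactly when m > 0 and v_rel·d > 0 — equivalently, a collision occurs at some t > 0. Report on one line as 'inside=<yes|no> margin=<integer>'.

d = (-12, -13),  |d|² = 313;  R = 6+5 = 11,  c = 313−11² = 192
v_rel = (-7, -10),  |v_rel|² = 149;  v_rel·d = (-7)·(-12) + (-10)·(-13) = 214
149·t² − 428·t + 192 = 0  ⇒  m = 214² − 149·192 = 17188
m = 17188 > 0,  v_rel·d = 214 > 0  ⇒  inside

inside=yes margin=17188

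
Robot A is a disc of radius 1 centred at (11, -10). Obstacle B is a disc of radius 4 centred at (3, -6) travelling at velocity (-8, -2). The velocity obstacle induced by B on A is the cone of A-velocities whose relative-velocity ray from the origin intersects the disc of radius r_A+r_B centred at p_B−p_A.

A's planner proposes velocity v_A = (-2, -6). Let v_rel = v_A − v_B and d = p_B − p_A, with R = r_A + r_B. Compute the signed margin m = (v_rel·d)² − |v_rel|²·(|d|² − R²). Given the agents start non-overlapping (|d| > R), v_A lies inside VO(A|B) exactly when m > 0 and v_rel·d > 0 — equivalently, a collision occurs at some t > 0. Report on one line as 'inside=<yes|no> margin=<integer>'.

d = (-8, 4),  |d|² = 80;  R = 1+4 = 5,  c = 80−5² = 55
v_rel = (6, -4),  |v_rel|² = 52;  v_rel·d = (6)·(-8) + (-4)·(4) = -64
52·t² + 128·t + 55 = 0  ⇒  m = (-64)² − 52·55 = 1236
m = 1236 > 0,  v_rel·d = -64 < 0  ⇒  outside

inside=no margin=1236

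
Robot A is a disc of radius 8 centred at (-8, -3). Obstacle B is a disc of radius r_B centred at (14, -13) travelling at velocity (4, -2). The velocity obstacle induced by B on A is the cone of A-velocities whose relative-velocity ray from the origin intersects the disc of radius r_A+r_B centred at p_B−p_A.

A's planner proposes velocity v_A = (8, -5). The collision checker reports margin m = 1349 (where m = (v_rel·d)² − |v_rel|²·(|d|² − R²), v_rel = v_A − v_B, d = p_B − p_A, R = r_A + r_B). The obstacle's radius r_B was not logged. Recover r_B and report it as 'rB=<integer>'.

m = 1349
d = (22, -10);  v_rel = (4, -3),  |v_rel|² = 25
v_rel×d = (4)·(-10) − (-3)·(22) = 26
since m = R²·25 − 26²:  R² = (676 + 1349) / 25 = 81
R = √81 = 9  ⇒  r_B = 9 − 8 = 1

rB=1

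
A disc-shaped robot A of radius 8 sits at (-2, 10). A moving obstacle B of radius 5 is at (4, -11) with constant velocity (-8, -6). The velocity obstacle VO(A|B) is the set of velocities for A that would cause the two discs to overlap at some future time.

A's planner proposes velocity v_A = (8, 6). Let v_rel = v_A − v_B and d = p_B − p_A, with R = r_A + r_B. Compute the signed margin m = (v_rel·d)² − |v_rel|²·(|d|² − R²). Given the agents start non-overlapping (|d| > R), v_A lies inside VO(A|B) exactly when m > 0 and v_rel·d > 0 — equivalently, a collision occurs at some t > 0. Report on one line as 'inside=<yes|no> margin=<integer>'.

d = (6, -21),  |d|² = 477;  R = 8+5 = 13,  c = 477−13² = 308
v_rel = (16, 12),  |v_rel|² = 400;  v_rel·d = (16)·(6) + (12)·(-21) = -156
400·t² + 312·t + 308 = 0  ⇒  m = (-156)² − 400·308 = -98864
m = -98864 < 0,  v_rel·d = -156 < 0  ⇒  outside

inside=no margin=-98864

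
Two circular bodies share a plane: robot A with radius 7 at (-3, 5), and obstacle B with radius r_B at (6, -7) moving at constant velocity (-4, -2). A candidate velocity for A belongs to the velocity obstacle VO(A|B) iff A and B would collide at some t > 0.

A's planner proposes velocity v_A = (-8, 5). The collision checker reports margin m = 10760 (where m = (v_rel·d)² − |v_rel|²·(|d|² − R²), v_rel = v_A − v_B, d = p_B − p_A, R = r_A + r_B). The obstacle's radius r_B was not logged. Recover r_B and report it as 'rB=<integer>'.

m = 10760
d = (9, -12);  v_rel = (-4, 7),  |v_rel|² = 65
v_rel×d = (-4)·(-12) − (7)·(9) = -15
since m = R²·65 − (-15)²:  R² = (225 + 10760) / 65 = 169
R = √169 = 13  ⇒  r_B = 13 − 7 = 6

rB=6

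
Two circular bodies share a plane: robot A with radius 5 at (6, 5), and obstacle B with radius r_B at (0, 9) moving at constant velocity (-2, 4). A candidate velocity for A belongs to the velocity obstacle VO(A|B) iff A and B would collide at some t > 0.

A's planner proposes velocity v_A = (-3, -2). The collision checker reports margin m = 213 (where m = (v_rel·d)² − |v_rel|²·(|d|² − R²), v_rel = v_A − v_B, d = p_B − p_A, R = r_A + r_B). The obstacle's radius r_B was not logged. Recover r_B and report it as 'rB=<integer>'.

m = 213
d = (-6, 4);  v_rel = (-1, -6),  |v_rel|² = 37
v_rel×d = (-1)·(4) − (-6)·(-6) = -40
since m = R²·37 − (-40)²:  R² = (1600 + 213) / 37 = 49
R = √49 = 7  ⇒  r_B = 7 − 5 = 2

rB=2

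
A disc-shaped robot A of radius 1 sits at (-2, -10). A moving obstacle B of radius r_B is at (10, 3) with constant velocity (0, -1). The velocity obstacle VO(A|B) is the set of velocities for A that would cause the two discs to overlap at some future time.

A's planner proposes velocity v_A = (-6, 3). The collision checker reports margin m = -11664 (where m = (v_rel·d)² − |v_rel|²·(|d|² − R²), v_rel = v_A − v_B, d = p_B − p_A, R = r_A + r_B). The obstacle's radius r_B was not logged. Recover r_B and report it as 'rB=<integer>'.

m = -11664
d = (12, 13);  v_rel = (-6, 4),  |v_rel|² = 52
v_rel×d = (-6)·(13) − (4)·(12) = -126
since m = R²·52 − (-126)²:  R² = (15876 + -11664) / 52 = 81
R = √81 = 9  ⇒  r_B = 9 − 1 = 8

rB=8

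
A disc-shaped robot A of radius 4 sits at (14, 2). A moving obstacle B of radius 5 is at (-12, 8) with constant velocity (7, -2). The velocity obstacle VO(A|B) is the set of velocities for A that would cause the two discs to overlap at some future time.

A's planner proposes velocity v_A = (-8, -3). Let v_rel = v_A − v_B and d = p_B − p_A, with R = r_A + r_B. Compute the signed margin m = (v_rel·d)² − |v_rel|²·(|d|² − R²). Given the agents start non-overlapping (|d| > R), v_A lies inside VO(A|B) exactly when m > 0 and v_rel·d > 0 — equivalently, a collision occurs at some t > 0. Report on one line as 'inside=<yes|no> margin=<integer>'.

d = (-26, 6),  |d|² = 712;  R = 4+5 = 9,  c = 712−9² = 631
v_rel = (-15, -1),  |v_rel|² = 226;  v_rel·d = (-15)·(-26) + (-1)·(6) = 384
226·t² − 768·t + 631 = 0  ⇒  m = 384² − 226·631 = 4850
m = 4850 > 0,  v_rel·d = 384 > 0  ⇒  inside

inside=yes margin=4850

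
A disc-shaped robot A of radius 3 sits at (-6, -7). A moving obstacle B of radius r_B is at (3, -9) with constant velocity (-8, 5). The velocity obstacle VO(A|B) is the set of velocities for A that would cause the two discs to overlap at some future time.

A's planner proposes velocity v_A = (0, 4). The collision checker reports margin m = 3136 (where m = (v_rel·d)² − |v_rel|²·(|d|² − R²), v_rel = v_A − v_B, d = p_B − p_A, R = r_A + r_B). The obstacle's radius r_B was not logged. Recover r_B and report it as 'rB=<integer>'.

m = 3136
d = (9, -2);  v_rel = (8, -1),  |v_rel|² = 65
v_rel×d = (8)·(-2) − (-1)·(9) = -7
since m = R²·65 − (-7)²:  R² = (49 + 3136) / 65 = 49
R = √49 = 7  ⇒  r_B = 7 − 3 = 4

rB=4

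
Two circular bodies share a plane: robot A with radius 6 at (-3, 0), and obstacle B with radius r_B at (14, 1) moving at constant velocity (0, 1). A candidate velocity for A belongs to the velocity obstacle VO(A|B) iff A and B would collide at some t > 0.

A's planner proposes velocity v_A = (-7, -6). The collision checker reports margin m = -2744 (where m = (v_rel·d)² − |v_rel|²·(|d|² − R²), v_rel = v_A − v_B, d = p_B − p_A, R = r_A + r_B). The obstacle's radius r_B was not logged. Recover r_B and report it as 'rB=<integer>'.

m = -2744
d = (17, 1);  v_rel = (-7, -7),  |v_rel|² = 98
v_rel×d = (-7)·(1) − (-7)·(17) = 112
since m = R²·98 − 112²:  R² = (12544 + -2744) / 98 = 100
R = √100 = 10  ⇒  r_B = 10 − 6 = 4

rB=4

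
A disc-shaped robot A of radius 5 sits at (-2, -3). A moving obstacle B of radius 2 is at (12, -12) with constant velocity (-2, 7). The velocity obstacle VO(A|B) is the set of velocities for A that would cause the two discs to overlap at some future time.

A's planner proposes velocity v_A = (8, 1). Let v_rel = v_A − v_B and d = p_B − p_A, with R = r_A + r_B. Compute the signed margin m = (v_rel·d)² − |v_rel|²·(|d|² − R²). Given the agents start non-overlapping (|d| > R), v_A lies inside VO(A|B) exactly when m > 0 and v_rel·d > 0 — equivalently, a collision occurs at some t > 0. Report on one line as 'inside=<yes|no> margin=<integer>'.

d = (14, -9),  |d|² = 277;  R = 5+2 = 7,  c = 277−7² = 228
v_rel = (10, -6),  |v_rel|² = 136;  v_rel·d = (10)·(14) + (-6)·(-9) = 194
136·t² − 388·t + 228 = 0  ⇒  m = 194² − 136·228 = 6628
m = 6628 > 0,  v_rel·d = 194 > 0  ⇒  inside

inside=yes margin=6628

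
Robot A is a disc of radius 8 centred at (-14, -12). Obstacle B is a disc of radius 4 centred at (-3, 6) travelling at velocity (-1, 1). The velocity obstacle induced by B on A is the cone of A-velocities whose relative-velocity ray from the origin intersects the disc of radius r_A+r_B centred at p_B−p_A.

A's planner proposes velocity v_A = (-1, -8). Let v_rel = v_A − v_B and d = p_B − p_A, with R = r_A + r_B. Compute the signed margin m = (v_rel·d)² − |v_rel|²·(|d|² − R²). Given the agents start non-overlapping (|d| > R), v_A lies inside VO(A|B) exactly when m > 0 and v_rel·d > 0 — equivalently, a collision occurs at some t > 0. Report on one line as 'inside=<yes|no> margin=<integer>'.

d = (11, 18),  |d|² = 445;  R = 8+4 = 12,  c = 445−12² = 301
v_rel = (0, -9),  |v_rel|² = 81;  v_rel·d = (0)·(11) + (-9)·(18) = -162
81·t² + 324·t + 301 = 0  ⇒  m = (-162)² − 81·301 = 1863
m = 1863 > 0,  v_rel·d = -162 < 0  ⇒  outside

inside=no margin=1863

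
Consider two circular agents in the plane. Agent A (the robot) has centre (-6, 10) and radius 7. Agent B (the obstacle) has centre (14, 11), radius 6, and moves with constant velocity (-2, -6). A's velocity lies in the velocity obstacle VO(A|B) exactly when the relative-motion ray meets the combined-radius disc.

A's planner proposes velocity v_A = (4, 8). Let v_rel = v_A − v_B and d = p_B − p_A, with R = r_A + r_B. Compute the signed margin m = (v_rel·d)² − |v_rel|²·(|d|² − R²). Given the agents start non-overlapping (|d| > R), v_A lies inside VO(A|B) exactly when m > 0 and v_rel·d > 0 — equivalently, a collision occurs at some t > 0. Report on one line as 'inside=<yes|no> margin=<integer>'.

d = (20, 1),  |d|² = 401;  R = 7+6 = 13,  c = 401−13² = 232
v_rel = (6, 14),  |v_rel|² = 232;  v_rel·d = (6)·(20) + (14)·(1) = 134
232·t² − 268·t + 232 = 0  ⇒  m = 134² − 232·232 = -35868
m = -35868 < 0,  v_rel·d = 134 > 0  ⇒  outside

inside=no margin=-35868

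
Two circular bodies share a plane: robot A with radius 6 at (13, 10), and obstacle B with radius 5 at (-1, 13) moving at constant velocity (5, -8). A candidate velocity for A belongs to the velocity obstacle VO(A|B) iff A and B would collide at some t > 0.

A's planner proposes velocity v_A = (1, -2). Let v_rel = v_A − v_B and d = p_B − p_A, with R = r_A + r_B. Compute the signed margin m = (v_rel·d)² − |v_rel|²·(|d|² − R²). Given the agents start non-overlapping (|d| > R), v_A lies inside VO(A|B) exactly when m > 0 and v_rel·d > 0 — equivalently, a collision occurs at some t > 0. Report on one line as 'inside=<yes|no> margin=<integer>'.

d = (-14, 3),  |d|² = 205;  R = 6+5 = 11,  c = 205−11² = 84
v_rel = (-4, 6),  |v_rel|² = 52;  v_rel·d = (-4)·(-14) + (6)·(3) = 74
52·t² − 148·t + 84 = 0  ⇒  m = 74² − 52·84 = 1108
m = 1108 > 0,  v_rel·d = 74 > 0  ⇒  inside

inside=yes margin=1108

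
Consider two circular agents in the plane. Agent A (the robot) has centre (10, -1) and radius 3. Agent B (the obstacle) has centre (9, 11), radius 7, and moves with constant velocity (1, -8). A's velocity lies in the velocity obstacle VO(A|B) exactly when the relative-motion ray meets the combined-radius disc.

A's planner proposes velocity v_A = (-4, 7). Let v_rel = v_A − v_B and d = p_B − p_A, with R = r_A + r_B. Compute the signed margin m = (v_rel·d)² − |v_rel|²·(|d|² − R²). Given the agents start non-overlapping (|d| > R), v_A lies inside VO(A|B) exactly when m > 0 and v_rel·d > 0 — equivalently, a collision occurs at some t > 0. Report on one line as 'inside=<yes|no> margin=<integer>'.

d = (-1, 12),  |d|² = 145;  R = 3+7 = 10,  c = 145−10² = 45
v_rel = (-5, 15),  |v_rel|² = 250;  v_rel·d = (-5)·(-1) + (15)·(12) = 185
250·t² − 370·t + 45 = 0  ⇒  m = 185² − 250·45 = 22975
m = 22975 > 0,  v_rel·d = 185 > 0  ⇒  inside

inside=yes margin=22975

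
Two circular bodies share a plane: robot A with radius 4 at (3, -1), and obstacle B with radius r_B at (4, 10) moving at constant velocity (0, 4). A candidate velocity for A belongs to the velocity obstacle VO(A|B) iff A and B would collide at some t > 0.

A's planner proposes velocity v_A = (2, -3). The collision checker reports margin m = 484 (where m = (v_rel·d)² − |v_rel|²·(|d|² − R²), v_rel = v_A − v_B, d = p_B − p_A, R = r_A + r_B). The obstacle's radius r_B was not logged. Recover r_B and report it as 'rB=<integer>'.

m = 484
d = (1, 11);  v_rel = (2, -7),  |v_rel|² = 53
v_rel×d = (2)·(11) − (-7)·(1) = 29
since m = R²·53 − 29²:  R² = (841 + 484) / 53 = 25
R = √25 = 5  ⇒  r_B = 5 − 4 = 1

rB=1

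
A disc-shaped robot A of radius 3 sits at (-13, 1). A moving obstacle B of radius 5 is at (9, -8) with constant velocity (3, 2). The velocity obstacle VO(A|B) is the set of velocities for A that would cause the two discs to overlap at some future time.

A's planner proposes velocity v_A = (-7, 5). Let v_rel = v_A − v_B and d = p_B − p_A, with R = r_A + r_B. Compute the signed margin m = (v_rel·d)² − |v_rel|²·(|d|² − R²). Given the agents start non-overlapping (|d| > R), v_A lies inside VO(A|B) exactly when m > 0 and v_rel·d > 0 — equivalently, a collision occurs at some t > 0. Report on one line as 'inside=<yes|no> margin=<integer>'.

d = (22, -9),  |d|² = 565;  R = 3+5 = 8,  c = 565−8² = 501
v_rel = (-10, 3),  |v_rel|² = 109;  v_rel·d = (-10)·(22) + (3)·(-9) = -247
109·t² + 494·t + 501 = 0  ⇒  m = (-247)² − 109·501 = 6400
m = 6400 > 0,  v_rel·d = -247 < 0  ⇒  outside

inside=no margin=6400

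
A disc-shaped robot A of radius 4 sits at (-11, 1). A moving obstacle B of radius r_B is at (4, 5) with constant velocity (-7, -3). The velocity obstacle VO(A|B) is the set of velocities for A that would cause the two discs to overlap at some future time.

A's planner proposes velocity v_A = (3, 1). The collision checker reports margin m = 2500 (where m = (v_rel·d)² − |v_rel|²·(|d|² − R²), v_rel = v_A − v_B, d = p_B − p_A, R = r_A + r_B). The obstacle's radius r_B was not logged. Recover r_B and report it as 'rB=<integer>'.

m = 2500
d = (15, 4);  v_rel = (10, 4),  |v_rel|² = 116
v_rel×d = (10)·(4) − (4)·(15) = -20
since m = R²·116 − (-20)²:  R² = (400 + 2500) / 116 = 25
R = √25 = 5  ⇒  r_B = 5 − 4 = 1

rB=1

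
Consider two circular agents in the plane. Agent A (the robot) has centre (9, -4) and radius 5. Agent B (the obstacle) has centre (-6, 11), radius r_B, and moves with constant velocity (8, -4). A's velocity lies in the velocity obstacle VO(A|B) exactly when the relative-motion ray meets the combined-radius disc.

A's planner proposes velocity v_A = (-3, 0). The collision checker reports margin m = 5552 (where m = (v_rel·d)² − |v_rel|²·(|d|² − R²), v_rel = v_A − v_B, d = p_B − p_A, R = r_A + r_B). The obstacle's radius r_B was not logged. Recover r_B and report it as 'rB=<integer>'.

m = 5552
d = (-15, 15);  v_rel = (-11, 4),  |v_rel|² = 137
v_rel×d = (-11)·(15) − (4)·(-15) = -105
since m = R²·137 − (-105)²:  R² = (11025 + 5552) / 137 = 121
R = √121 = 11  ⇒  r_B = 11 − 5 = 6

rB=6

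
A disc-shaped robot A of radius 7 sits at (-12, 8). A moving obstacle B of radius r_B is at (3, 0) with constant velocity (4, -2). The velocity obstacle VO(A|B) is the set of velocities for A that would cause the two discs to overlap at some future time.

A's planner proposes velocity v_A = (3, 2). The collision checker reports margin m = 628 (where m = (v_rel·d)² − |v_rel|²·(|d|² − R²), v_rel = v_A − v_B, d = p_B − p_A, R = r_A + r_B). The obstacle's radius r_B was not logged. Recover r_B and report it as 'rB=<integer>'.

m = 628
d = (15, -8);  v_rel = (-1, 4),  |v_rel|² = 17
v_rel×d = (-1)·(-8) − (4)·(15) = -52
since m = R²·17 − (-52)²:  R² = (2704 + 628) / 17 = 196
R = √196 = 14  ⇒  r_B = 14 − 7 = 7

rB=7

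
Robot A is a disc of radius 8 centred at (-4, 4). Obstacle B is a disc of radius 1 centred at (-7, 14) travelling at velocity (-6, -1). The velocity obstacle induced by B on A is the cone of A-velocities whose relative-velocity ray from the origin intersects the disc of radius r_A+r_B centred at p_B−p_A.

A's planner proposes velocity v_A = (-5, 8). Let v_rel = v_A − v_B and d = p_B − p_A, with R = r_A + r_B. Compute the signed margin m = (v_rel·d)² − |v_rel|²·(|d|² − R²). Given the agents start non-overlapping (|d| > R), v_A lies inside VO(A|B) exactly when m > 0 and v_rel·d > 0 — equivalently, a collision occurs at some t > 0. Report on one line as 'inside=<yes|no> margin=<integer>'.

d = (-3, 10),  |d|² = 109;  R = 8+1 = 9,  c = 109−9² = 28
v_rel = (1, 9),  |v_rel|² = 82;  v_rel·d = (1)·(-3) + (9)·(10) = 87
82·t² − 174·t + 28 = 0  ⇒  m = 87² − 82·28 = 5273
m = 5273 > 0,  v_rel·d = 87 > 0  ⇒  inside

inside=yes margin=5273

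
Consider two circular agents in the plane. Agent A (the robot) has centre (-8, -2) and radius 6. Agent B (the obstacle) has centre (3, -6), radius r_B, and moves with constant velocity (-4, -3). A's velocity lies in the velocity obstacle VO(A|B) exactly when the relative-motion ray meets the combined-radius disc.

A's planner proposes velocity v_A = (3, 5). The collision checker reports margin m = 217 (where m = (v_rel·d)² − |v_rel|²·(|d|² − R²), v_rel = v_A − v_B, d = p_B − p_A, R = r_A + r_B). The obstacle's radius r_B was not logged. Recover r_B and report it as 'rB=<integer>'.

m = 217
d = (11, -4);  v_rel = (7, 8),  |v_rel|² = 113
v_rel×d = (7)·(-4) − (8)·(11) = -116
since m = R²·113 − (-116)²:  R² = (13456 + 217) / 113 = 121
R = √121 = 11  ⇒  r_B = 11 − 6 = 5

rB=5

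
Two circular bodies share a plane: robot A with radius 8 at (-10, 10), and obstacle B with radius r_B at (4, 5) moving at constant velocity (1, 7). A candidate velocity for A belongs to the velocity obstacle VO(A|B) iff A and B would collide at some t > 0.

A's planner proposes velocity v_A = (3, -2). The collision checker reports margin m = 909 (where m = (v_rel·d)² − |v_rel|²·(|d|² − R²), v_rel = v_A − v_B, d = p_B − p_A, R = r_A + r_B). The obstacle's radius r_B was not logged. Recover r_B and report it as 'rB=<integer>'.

m = 909
d = (14, -5);  v_rel = (2, -9),  |v_rel|² = 85
v_rel×d = (2)·(-5) − (-9)·(14) = 116
since m = R²·85 − 116²:  R² = (13456 + 909) / 85 = 169
R = √169 = 13  ⇒  r_B = 13 − 8 = 5

rB=5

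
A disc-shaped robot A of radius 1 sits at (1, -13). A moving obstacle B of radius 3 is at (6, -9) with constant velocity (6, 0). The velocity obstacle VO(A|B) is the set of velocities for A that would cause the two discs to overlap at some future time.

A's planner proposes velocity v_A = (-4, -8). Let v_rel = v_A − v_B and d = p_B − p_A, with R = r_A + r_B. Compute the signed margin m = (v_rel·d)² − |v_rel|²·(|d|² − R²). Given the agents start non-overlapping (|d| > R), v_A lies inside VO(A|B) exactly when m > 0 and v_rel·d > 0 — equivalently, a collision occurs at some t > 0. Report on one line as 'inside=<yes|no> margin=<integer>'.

d = (5, 4),  |d|² = 41;  R = 1+3 = 4,  c = 41−4² = 25
v_rel = (-10, -8),  |v_rel|² = 164;  v_rel·d = (-10)·(5) + (-8)·(4) = -82
164·t² + 164·t + 25 = 0  ⇒  m = (-82)² − 164·25 = 2624
m = 2624 > 0,  v_rel·d = -82 < 0  ⇒  outside

inside=no margin=2624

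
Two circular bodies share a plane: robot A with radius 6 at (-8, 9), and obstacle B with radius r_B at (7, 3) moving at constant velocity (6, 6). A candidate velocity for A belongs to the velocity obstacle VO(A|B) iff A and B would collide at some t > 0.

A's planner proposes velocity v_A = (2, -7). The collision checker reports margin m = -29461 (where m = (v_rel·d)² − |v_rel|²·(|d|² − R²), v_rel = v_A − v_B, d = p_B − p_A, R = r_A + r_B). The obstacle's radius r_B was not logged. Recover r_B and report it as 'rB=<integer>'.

m = -29461
d = (15, -6);  v_rel = (-4, -13),  |v_rel|² = 185
v_rel×d = (-4)·(-6) − (-13)·(15) = 219
since m = R²·185 − 219²:  R² = (47961 + -29461) / 185 = 100
R = √100 = 10  ⇒  r_B = 10 − 6 = 4

rB=4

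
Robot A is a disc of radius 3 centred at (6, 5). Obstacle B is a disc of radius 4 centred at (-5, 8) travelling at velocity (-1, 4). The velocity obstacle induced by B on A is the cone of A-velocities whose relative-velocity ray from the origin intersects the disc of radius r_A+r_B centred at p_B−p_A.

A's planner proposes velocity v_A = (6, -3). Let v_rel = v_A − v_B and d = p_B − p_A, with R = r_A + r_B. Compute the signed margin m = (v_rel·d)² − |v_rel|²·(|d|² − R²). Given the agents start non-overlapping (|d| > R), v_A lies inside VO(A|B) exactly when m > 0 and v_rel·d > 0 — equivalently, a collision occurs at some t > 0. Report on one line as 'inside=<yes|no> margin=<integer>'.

d = (-11, 3),  |d|² = 130;  R = 3+4 = 7,  c = 130−7² = 81
v_rel = (7, -7),  |v_rel|² = 98;  v_rel·d = (7)·(-11) + (-7)·(3) = -98
98·t² + 196·t + 81 = 0  ⇒  m = (-98)² − 98·81 = 1666
m = 1666 > 0,  v_rel·d = -98 < 0  ⇒  outside

inside=no margin=1666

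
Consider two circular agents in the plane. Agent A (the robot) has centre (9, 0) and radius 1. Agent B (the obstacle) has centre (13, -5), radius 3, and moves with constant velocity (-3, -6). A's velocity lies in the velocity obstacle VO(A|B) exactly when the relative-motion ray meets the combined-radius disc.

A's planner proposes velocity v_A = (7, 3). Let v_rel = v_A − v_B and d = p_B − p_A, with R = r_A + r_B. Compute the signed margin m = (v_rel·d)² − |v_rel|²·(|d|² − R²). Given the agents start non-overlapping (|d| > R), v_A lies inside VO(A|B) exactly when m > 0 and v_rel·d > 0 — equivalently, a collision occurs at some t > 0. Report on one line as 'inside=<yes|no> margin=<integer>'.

d = (4, -5),  |d|² = 41;  R = 1+3 = 4,  c = 41−4² = 25
v_rel = (10, 9),  |v_rel|² = 181;  v_rel·d = (10)·(4) + (9)·(-5) = -5
181·t² + 10·t + 25 = 0  ⇒  m = (-5)² − 181·25 = -4500
m = -4500 < 0,  v_rel·d = -5 < 0  ⇒  outside

inside=no margin=-4500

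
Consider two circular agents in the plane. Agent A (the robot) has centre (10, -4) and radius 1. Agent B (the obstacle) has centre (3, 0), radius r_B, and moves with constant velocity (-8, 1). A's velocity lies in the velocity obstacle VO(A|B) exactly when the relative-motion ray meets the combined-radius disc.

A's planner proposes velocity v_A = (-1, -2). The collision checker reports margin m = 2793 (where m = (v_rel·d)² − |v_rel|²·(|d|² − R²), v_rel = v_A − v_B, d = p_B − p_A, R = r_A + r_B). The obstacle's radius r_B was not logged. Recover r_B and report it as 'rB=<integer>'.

m = 2793
d = (-7, 4);  v_rel = (7, -3),  |v_rel|² = 58
v_rel×d = (7)·(4) − (-3)·(-7) = 7
since m = R²·58 − 7²:  R² = (49 + 2793) / 58 = 49
R = √49 = 7  ⇒  r_B = 7 − 1 = 6

rB=6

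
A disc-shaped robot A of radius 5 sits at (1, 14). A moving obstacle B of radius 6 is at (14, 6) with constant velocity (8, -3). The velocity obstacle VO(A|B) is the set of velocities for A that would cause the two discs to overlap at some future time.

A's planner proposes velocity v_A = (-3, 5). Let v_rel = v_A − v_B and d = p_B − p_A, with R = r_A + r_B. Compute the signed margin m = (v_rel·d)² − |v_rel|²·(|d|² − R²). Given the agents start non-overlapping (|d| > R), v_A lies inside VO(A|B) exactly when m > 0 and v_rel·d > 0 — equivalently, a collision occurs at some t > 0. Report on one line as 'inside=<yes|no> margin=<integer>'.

d = (13, -8),  |d|² = 233;  R = 5+6 = 11,  c = 233−11² = 112
v_rel = (-11, 8),  |v_rel|² = 185;  v_rel·d = (-11)·(13) + (8)·(-8) = -207
185·t² + 414·t + 112 = 0  ⇒  m = (-207)² − 185·112 = 22129
m = 22129 > 0,  v_rel·d = -207 < 0  ⇒  outside

inside=no margin=22129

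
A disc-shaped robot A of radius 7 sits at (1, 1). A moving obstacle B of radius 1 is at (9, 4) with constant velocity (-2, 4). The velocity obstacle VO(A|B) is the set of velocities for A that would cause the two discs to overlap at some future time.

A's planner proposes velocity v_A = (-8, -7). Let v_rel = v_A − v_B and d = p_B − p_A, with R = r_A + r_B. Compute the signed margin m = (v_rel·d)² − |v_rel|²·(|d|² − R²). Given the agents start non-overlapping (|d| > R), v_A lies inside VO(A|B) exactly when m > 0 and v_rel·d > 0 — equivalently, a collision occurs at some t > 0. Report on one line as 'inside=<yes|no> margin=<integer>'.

d = (8, 3),  |d|² = 73;  R = 7+1 = 8,  c = 73−8² = 9
v_rel = (-6, -11),  |v_rel|² = 157;  v_rel·d = (-6)·(8) + (-11)·(3) = -81
157·t² + 162·t + 9 = 0  ⇒  m = (-81)² − 157·9 = 5148
m = 5148 > 0,  v_rel·d = -81 < 0  ⇒  outside

inside=no margin=5148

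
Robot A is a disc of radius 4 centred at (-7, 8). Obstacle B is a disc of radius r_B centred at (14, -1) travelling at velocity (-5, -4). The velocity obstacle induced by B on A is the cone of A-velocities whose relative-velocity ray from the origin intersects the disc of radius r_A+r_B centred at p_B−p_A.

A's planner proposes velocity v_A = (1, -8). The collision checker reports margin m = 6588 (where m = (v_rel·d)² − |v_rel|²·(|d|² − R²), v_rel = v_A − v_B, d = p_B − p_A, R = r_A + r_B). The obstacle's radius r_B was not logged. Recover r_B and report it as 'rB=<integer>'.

m = 6588
d = (21, -9);  v_rel = (6, -4),  |v_rel|² = 52
v_rel×d = (6)·(-9) − (-4)·(21) = 30
since m = R²·52 − 30²:  R² = (900 + 6588) / 52 = 144
R = √144 = 12  ⇒  r_B = 12 − 4 = 8

rB=8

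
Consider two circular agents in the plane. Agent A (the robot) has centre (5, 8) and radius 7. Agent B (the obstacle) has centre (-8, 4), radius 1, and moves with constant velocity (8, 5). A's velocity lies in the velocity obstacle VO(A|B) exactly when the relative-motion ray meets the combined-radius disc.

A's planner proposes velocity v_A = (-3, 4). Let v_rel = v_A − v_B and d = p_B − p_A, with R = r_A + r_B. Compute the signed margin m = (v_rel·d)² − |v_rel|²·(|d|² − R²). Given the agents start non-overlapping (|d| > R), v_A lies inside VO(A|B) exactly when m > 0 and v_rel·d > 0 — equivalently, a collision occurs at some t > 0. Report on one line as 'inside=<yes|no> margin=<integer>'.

d = (-13, -4),  |d|² = 185;  R = 7+1 = 8,  c = 185−8² = 121
v_rel = (-11, -1),  |v_rel|² = 122;  v_rel·d = (-11)·(-13) + (-1)·(-4) = 147
122·t² − 294·t + 121 = 0  ⇒  m = 147² − 122·121 = 6847
m = 6847 > 0,  v_rel·d = 147 > 0  ⇒  inside

inside=yes margin=6847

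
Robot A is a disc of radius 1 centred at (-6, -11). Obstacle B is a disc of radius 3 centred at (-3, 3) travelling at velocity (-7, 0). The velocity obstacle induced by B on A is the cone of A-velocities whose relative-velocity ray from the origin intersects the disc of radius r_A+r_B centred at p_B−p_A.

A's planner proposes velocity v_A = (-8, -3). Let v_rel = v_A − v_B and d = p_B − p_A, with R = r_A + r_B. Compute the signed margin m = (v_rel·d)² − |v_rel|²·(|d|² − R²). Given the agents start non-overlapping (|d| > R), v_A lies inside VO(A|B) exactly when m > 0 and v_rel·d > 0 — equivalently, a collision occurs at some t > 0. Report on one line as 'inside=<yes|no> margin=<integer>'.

d = (3, 14),  |d|² = 205;  R = 1+3 = 4,  c = 205−4² = 189
v_rel = (-1, -3),  |v_rel|² = 10;  v_rel·d = (-1)·(3) + (-3)·(14) = -45
10·t² + 90·t + 189 = 0  ⇒  m = (-45)² − 10·189 = 135
m = 135 > 0,  v_rel·d = -45 < 0  ⇒  outside

inside=no margin=135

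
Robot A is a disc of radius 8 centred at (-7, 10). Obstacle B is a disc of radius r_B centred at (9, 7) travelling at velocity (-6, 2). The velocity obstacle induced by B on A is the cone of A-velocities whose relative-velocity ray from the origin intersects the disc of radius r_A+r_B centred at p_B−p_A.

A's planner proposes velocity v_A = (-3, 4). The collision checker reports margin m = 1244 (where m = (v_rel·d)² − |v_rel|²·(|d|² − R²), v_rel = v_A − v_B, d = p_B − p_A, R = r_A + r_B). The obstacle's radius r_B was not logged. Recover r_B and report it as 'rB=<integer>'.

m = 1244
d = (16, -3);  v_rel = (3, 2),  |v_rel|² = 13
v_rel×d = (3)·(-3) − (2)·(16) = -41
since m = R²·13 − (-41)²:  R² = (1681 + 1244) / 13 = 225
R = √225 = 15  ⇒  r_B = 15 − 8 = 7

rB=7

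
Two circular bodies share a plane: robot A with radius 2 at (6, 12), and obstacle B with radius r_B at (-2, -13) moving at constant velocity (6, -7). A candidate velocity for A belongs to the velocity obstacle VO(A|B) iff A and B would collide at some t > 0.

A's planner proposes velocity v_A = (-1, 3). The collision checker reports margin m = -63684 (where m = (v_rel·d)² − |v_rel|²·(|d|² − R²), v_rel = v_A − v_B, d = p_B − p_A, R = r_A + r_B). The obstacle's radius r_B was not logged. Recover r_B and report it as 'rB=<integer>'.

m = -63684
d = (-8, -25);  v_rel = (-7, 10),  |v_rel|² = 149
v_rel×d = (-7)·(-25) − (10)·(-8) = 255
since m = R²·149 − 255²:  R² = (65025 + -63684) / 149 = 9
R = √9 = 3  ⇒  r_B = 3 − 2 = 1

rB=1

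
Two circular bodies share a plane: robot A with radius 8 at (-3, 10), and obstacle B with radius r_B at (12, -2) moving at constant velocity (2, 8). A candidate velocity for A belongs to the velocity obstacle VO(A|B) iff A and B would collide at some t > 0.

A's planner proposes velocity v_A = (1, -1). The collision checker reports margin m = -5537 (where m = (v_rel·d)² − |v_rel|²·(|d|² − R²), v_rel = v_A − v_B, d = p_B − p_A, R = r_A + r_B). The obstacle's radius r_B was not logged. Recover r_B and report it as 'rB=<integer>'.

m = -5537
d = (15, -12);  v_rel = (-1, -9),  |v_rel|² = 82
v_rel×d = (-1)·(-12) − (-9)·(15) = 147
since m = R²·82 − 147²:  R² = (21609 + -5537) / 82 = 196
R = √196 = 14  ⇒  r_B = 14 − 8 = 6

rB=6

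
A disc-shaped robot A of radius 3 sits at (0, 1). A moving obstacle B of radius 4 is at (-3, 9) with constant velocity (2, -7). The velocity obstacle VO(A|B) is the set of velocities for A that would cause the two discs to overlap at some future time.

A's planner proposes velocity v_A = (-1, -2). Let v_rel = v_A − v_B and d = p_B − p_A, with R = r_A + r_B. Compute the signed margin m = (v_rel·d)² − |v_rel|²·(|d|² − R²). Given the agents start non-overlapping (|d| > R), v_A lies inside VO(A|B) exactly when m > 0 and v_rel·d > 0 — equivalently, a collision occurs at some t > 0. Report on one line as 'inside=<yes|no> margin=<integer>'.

d = (-3, 8),  |d|² = 73;  R = 3+4 = 7,  c = 73−7² = 24
v_rel = (-3, 5),  |v_rel|² = 34;  v_rel·d = (-3)·(-3) + (5)·(8) = 49
34·t² − 98·t + 24 = 0  ⇒  m = 49² − 34·24 = 1585
m = 1585 > 0,  v_rel·d = 49 > 0  ⇒  inside

inside=yes margin=1585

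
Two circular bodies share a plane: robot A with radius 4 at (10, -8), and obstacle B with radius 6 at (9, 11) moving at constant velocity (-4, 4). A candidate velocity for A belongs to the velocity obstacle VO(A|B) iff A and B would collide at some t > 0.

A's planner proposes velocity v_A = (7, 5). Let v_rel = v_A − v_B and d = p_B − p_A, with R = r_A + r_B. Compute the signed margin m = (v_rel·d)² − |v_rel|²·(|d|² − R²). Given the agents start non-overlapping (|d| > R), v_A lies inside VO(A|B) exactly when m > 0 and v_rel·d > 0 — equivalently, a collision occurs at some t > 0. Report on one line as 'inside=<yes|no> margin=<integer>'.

d = (-1, 19),  |d|² = 362;  R = 4+6 = 10,  c = 362−10² = 262
v_rel = (11, 1),  |v_rel|² = 122;  v_rel·d = (11)·(-1) + (1)·(19) = 8
122·t² − 16·t + 262 = 0  ⇒  m = 8² − 122·262 = -31900
m = -31900 < 0,  v_rel·d = 8 > 0  ⇒  outside

inside=no margin=-31900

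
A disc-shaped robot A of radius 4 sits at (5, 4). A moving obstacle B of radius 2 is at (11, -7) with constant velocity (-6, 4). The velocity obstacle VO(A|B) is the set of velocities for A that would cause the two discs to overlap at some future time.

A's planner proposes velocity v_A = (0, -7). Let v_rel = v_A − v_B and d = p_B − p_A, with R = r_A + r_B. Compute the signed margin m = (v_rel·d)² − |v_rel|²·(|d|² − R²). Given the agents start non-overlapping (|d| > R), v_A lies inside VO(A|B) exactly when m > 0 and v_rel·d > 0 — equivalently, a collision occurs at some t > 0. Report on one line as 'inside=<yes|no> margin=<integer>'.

d = (6, -11),  |d|² = 157;  R = 4+2 = 6,  c = 157−6² = 121
v_rel = (6, -11),  |v_rel|² = 157;  v_rel·d = (6)·(6) + (-11)·(-11) = 157
157·t² − 314·t + 121 = 0  ⇒  m = 157² − 157·121 = 5652
m = 5652 > 0,  v_rel·d = 157 > 0  ⇒  inside

inside=yes margin=5652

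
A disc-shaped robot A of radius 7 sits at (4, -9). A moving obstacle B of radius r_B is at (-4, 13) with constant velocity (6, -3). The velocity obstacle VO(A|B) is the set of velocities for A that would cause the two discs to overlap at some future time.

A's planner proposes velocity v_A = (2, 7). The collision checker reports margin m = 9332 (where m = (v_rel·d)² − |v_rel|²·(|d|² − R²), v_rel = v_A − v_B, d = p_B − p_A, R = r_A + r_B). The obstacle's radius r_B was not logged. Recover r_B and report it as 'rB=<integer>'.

m = 9332
d = (-8, 22);  v_rel = (-4, 10),  |v_rel|² = 116
v_rel×d = (-4)·(22) − (10)·(-8) = -8
since m = R²·116 − (-8)²:  R² = (64 + 9332) / 116 = 81
R = √81 = 9  ⇒  r_B = 9 − 7 = 2

rB=2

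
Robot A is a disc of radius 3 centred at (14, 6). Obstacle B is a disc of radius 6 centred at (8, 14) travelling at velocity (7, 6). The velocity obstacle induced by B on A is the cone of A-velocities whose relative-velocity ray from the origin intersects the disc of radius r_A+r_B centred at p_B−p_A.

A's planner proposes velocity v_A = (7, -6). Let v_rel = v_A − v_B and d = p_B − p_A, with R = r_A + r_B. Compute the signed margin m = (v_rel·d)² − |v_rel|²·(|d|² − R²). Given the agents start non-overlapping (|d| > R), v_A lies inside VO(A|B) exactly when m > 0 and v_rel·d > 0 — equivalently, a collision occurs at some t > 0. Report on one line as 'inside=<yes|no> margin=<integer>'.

d = (-6, 8),  |d|² = 100;  R = 3+6 = 9,  c = 100−9² = 19
v_rel = (0, -12),  |v_rel|² = 144;  v_rel·d = (0)·(-6) + (-12)·(8) = -96
144·t² + 192·t + 19 = 0  ⇒  m = (-96)² − 144·19 = 6480
m = 6480 > 0,  v_rel·d = -96 < 0  ⇒  outside

inside=no margin=6480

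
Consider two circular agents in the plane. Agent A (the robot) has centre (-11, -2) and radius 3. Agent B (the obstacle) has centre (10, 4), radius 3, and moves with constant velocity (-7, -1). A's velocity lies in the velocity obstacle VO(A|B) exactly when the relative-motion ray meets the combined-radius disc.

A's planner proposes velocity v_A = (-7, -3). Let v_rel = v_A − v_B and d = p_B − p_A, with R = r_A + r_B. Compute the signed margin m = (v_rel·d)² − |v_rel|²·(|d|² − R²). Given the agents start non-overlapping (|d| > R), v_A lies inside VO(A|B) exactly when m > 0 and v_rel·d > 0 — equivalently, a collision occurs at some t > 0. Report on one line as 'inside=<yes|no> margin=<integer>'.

d = (21, 6),  |d|² = 477;  R = 3+3 = 6,  c = 477−6² = 441
v_rel = (0, -2),  |v_rel|² = 4;  v_rel·d = (0)·(21) + (-2)·(6) = -12
4·t² + 24·t + 441 = 0  ⇒  m = (-12)² − 4·441 = -1620
m = -1620 < 0,  v_rel·d = -12 < 0  ⇒  outside

inside=no margin=-1620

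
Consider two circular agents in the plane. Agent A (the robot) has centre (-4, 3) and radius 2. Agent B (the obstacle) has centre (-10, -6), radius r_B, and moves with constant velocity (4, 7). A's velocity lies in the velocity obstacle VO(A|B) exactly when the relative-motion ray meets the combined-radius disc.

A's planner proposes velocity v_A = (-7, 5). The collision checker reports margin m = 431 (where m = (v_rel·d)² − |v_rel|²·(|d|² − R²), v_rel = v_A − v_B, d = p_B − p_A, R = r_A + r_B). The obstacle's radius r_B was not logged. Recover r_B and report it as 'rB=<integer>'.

m = 431
d = (-6, -9);  v_rel = (-11, -2),  |v_rel|² = 125
v_rel×d = (-11)·(-9) − (-2)·(-6) = 87
since m = R²·125 − 87²:  R² = (7569 + 431) / 125 = 64
R = √64 = 8  ⇒  r_B = 8 − 2 = 6

rB=6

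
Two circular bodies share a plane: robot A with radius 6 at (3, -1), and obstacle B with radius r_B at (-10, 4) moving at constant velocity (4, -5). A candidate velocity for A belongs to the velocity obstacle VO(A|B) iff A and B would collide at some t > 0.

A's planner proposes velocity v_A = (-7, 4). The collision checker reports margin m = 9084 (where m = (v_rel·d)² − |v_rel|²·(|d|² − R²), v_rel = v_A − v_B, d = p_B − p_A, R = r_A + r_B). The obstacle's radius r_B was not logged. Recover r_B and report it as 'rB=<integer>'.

m = 9084
d = (-13, 5);  v_rel = (-11, 9),  |v_rel|² = 202
v_rel×d = (-11)·(5) − (9)·(-13) = 62
since m = R²·202 − 62²:  R² = (3844 + 9084) / 202 = 64
R = √64 = 8  ⇒  r_B = 8 − 6 = 2

rB=2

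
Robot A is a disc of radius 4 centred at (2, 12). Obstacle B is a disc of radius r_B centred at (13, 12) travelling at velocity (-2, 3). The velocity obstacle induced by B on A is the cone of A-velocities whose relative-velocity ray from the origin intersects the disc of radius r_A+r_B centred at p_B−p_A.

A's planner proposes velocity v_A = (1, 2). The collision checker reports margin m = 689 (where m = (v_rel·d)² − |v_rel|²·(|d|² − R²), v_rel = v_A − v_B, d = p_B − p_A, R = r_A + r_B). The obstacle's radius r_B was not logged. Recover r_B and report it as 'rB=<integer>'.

m = 689
d = (11, 0);  v_rel = (3, -1),  |v_rel|² = 10
v_rel×d = (3)·(0) − (-1)·(11) = 11
since m = R²·10 − 11²:  R² = (121 + 689) / 10 = 81
R = √81 = 9  ⇒  r_B = 9 − 4 = 5

rB=5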